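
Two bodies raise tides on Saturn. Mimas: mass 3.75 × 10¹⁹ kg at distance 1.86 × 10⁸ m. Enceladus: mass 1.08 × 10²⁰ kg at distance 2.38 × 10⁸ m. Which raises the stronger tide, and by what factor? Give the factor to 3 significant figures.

Enceladus, by a factor of ≈ 1.37

Tidal acceleration ∝ M/d³, so compare M/d³ for each.
Mimas: (3.75 × 10¹⁹) / (1.86 × 10⁸)³ = 5.828 × 10⁻⁶
Enceladus: (1.08 × 10²⁰) / (2.38 × 10⁸)³ = 8.011 × 10⁻⁶
Ratio (larger/smaller) = 1.37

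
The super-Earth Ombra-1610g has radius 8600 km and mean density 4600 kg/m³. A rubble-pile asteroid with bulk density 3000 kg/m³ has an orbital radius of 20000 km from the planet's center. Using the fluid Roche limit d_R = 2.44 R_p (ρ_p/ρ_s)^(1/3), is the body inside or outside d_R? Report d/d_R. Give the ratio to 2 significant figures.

inside; d/d_R ≈ 0.83

d_R = 2.44 × (8600 km) × (4600/3000)^(1/3) = 24200 km
d/d_R = (20000) / (24200) = 0.83
Since d/d_R < 1, the body is inside the Roche limit.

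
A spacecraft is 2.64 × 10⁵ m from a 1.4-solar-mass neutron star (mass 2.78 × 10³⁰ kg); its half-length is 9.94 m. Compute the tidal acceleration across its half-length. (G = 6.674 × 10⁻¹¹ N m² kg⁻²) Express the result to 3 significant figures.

2.00 × 10⁵ m/s²

a_tidal = 2GMr/d³
        = 2 × (6.674 × 10⁻¹¹) × (2.78 × 10³⁰) × (9.94) / (2.64 × 10⁵)³
        = 2.00 × 10⁵ m/s²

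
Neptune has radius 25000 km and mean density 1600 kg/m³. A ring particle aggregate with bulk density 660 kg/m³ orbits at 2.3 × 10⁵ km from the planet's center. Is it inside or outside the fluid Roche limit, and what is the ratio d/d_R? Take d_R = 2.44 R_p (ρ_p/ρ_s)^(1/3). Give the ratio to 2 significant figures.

d_R = 2.44 × (25000 km) × (1600/660)^(1/3) = 81940 km
d/d_R = (2.3 × 10⁵) / (81940) = 2.8
Since d/d_R > 1, the body is outside the Roche limit.

outside; d/d_R ≈ 2.8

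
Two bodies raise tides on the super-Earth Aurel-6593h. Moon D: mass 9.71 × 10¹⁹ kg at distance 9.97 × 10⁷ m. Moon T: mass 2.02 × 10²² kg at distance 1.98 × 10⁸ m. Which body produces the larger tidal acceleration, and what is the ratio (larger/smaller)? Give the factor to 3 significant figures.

Moon T, by a factor of ≈ 26.6

Tidal acceleration ∝ M/d³, so compare M/d³ for each.
Moon D: (9.71 × 10¹⁹) / (9.97 × 10⁷)³ = 9.798 × 10⁻⁵
Moon T: (2.02 × 10²²) / (1.98 × 10⁸)³ = 2.602 × 10⁻³
Ratio (larger/smaller) = 26.6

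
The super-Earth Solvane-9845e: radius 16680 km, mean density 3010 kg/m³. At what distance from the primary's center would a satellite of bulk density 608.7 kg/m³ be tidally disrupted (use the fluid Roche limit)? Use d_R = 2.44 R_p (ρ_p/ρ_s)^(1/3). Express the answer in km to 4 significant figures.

69340 km

d_R = 2.44 × 16680 km × (3010/608.7)^(1/3)
    = 69340 km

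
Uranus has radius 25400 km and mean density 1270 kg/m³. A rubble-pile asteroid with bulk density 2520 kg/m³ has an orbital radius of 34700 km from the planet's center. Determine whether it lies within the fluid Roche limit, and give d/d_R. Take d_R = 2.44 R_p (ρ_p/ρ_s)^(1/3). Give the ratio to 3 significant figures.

inside; d/d_R ≈ 0.704

d_R = 2.44 × (25400 km) × (1270/2520)^(1/3) = 49320 km
d/d_R = (34700) / (49320) = 0.704
Since d/d_R < 1, the body is inside the Roche limit.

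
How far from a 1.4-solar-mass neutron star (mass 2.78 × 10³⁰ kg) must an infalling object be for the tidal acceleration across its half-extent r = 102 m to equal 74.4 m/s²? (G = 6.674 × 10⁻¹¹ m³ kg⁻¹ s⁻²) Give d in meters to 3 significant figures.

7.98 × 10⁶ m

2GMr/d³ = a_tidal  ⇒  d = (2GMr / a_tidal)^(1/3)
d = (2 × 6.674×10⁻¹¹ × (2.78 × 10³⁰) × (102) / (74.4))^(1/3)
  = 7.98 × 10⁶ m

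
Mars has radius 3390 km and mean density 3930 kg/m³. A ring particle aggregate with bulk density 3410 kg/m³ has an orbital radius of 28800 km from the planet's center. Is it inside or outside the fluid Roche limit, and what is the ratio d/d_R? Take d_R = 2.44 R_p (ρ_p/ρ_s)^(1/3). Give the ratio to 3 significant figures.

outside; d/d_R ≈ 3.32

d_R = 2.44 × (3390 km) × (3930/3410)^(1/3) = 8672 km
d/d_R = (28800) / (8672) = 3.32
Since d/d_R > 1, the body is outside the Roche limit.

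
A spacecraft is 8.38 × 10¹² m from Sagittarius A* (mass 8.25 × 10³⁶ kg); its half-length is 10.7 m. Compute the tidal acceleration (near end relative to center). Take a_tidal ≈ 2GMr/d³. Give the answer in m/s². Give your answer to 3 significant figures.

Differencing GM/(d−r)² and GM/d² to first order in r/d gives 2GMr/d³.
Δg = 2GMr/d³
   = 2 × (6.674 × 10⁻¹¹) × (8.25 × 10³⁶) × (10.7) / (8.38 × 10¹²)³
   = 2.00 × 10⁻¹¹ m/s²

2.00 × 10⁻¹¹ m/s²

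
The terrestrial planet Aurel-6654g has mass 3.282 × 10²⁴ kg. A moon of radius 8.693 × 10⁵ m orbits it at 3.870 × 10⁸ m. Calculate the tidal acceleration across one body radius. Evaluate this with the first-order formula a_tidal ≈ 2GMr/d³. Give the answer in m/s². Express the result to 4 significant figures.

6.570 × 10⁻⁶ m/s²

Δg = 2GMr/d³
   = 2 × (6.674 × 10⁻¹¹) × (3.282 × 10²⁴) × (8.693 × 10⁵) / (3.870 × 10⁸)³
   = 6.570 × 10⁻⁶ m/s²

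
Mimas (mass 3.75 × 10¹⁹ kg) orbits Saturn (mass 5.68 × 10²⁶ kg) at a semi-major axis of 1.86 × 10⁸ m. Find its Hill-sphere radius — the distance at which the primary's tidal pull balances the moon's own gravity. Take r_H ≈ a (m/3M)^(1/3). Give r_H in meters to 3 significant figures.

r_H ≈ a (m/3M)^(1/3)
    = (1.86 × 10⁸) × (3.75 × 10¹⁹ / (3 × 5.68 × 10²⁶))^(1/3)
    = 5.21 × 10⁵ m

5.21 × 10⁵ m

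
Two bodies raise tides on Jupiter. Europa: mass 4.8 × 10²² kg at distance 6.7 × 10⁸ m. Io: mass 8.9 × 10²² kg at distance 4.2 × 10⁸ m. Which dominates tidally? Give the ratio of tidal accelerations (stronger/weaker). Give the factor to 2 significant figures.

Io, by a factor of ≈ 7.5

Tidal acceleration ∝ M/d³, so compare M/d³ for each.
Europa: (4.8 × 10²²) / (6.7 × 10⁸)³ = 1.596 × 10⁻⁴
Io: (8.9 × 10²²) / (4.2 × 10⁸)³ = 1.201 × 10⁻³
Ratio (larger/smaller) = 7.5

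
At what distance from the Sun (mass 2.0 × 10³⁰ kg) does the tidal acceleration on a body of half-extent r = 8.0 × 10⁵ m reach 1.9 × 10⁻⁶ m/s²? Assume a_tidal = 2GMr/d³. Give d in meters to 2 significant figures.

2GMr/d³ = a_tidal  ⇒  d = (2GMr / a_tidal)^(1/3)
d = (2 × 6.674×10⁻¹¹ × (2.0 × 10³⁰) × (8.0 × 10⁵) / (1.9 × 10⁻⁶))^(1/3)
  = 4.8 × 10¹⁰ m

4.8 × 10¹⁰ m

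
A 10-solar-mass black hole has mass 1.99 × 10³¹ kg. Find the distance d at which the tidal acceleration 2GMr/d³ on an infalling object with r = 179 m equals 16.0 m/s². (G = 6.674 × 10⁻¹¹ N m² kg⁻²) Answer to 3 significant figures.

3.10 × 10⁷ m

2GMr/d³ = a_tidal  ⇒  d = (2GMr / a_tidal)^(1/3)
d = (2 × 6.674×10⁻¹¹ × (1.99 × 10³¹) × (179) / (16.0))^(1/3)
  = 3.10 × 10⁷ m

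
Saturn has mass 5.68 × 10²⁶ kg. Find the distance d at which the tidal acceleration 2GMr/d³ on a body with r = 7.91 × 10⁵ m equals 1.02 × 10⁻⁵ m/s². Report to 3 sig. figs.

1.80 × 10⁹ m

2GMr/d³ = a_tidal  ⇒  d = (2GMr / a_tidal)^(1/3)
d = (2 × 6.674×10⁻¹¹ × (5.68 × 10²⁶) × (7.91 × 10⁵) / (1.02 × 10⁻⁵))^(1/3)
  = 1.80 × 10⁹ m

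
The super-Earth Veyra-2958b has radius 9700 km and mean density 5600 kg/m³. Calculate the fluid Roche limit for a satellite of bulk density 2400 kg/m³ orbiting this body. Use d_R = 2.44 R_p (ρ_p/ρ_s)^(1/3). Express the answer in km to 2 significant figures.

d_R = 2.44 × 9700 km × (5600/2400)^(1/3)
    = 31000 km

31000 km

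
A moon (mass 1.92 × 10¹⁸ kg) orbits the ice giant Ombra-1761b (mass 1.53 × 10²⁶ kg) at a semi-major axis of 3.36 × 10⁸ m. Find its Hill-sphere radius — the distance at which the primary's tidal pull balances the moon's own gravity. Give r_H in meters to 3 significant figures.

5.41 × 10⁵ m

r_H ≈ a (m/3M)^(1/3)
    = (3.36 × 10⁸) × (1.92 × 10¹⁸ / (3 × 1.53 × 10²⁶))^(1/3)
    = 5.41 × 10⁵ m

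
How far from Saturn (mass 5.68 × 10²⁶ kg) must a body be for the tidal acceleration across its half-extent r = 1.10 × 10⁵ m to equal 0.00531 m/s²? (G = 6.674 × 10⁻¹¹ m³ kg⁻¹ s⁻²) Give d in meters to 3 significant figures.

1.16 × 10⁸ m

2GMr/d³ = a_tidal  ⇒  d = (2GMr / a_tidal)^(1/3)
d = (2 × 6.674×10⁻¹¹ × (5.68 × 10²⁶) × (1.10 × 10⁵) / (0.00531))^(1/3)
  = 1.16 × 10⁸ m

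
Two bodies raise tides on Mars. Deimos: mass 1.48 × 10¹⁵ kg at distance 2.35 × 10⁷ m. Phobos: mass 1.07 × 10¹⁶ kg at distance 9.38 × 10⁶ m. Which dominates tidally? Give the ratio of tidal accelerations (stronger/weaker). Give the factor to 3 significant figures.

Tidal stretch scales as M/d³; compute that for each body.
Deimos: (1.48 × 10¹⁵) / (2.35 × 10⁷)³ = 1.140 × 10⁻⁷
Phobos: (1.07 × 10¹⁶) / (9.38 × 10⁶)³ = 1.297 × 10⁻⁵
Ratio (larger/smaller) = 114

Phobos, by a factor of ≈ 114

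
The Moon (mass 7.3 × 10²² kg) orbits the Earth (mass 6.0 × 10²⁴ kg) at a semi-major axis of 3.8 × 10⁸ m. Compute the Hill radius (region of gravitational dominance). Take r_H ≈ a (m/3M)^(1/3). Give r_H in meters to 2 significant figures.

r_H ≈ a (m/3M)^(1/3)
    = (3.8 × 10⁸) × (7.3 × 10²² / (3 × 6.0 × 10²⁴))^(1/3)
    = 6.1 × 10⁷ m

6.1 × 10⁷ m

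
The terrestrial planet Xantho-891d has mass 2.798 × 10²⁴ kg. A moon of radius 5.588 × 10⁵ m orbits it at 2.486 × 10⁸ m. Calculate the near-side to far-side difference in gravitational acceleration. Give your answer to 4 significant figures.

2.717 × 10⁻⁵ m/s²

Δg = 4GMr/d³
   = 4 × (6.674 × 10⁻¹¹) × (2.798 × 10²⁴) × (5.588 × 10⁵) / (2.486 × 10⁸)³
   = 2.717 × 10⁻⁵ m/s²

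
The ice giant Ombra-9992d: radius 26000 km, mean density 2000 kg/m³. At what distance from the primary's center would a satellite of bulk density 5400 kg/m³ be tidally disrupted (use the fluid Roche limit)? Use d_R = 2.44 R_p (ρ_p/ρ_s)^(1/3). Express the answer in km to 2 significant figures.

46000 km

d_R = 2.44 × 26000 km × (2000/5400)^(1/3)
    = 46000 km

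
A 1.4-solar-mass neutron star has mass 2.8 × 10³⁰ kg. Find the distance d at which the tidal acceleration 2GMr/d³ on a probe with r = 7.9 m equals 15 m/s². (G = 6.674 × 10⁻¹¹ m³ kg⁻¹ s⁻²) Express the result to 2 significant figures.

2GMr/d³ = a_tidal  ⇒  d = (2GMr / a_tidal)^(1/3)
d = (2 × 6.674×10⁻¹¹ × (2.8 × 10³⁰) × (7.9) / (15))^(1/3)
  = 5.8 × 10⁶ m

5.8 × 10⁶ m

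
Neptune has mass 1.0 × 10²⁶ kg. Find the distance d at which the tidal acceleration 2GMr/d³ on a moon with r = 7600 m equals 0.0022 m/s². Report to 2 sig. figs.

2GMr/d³ = a_tidal  ⇒  d = (2GMr / a_tidal)^(1/3)
d = (2 × 6.674×10⁻¹¹ × (1.0 × 10²⁶) × (7600) / (0.0022))^(1/3)
  = 3.6 × 10⁷ m

3.6 × 10⁷ m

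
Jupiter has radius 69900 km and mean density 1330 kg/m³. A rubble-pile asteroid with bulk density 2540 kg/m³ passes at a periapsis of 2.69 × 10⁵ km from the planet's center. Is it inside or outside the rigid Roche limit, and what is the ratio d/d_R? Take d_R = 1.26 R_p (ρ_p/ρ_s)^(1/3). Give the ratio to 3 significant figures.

outside; d/d_R ≈ 3.79

d_R = 1.26 × (69900 km) × (1330/2540)^(1/3) = 70990 km
d/d_R = (2.69 × 10⁵) / (70990) = 3.79
Since d/d_R > 1, the body is outside the Roche limit.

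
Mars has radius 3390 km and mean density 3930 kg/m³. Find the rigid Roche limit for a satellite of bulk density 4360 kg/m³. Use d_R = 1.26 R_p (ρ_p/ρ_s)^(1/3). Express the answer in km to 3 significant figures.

4130 km

d_R = 1.26 × 3390 km × (3930/4360)^(1/3)
    = 4130 km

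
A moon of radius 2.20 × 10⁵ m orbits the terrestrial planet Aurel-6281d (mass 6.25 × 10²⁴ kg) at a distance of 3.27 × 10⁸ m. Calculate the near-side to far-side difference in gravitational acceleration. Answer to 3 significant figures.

Differencing GM/(d−r)² and GM/(d+r)² to first order in r/d gives 4GMr/d³.
Δg = 4GMr/d³
   = 4 × (6.674 × 10⁻¹¹) × (6.25 × 10²⁴) × (2.20 × 10⁵) / (3.27 × 10⁸)³
   = 1.05 × 10⁻⁵ m/s²

1.05 × 10⁻⁵ m/s²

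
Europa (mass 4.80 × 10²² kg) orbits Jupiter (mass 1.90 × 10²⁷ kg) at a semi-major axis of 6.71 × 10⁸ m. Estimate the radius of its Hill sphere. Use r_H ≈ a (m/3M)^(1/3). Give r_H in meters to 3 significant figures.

r_H ≈ a (m/3M)^(1/3)
    = (6.71 × 10⁸) × (4.80 × 10²² / (3 × 1.90 × 10²⁷))^(1/3)
    = 1.37 × 10⁷ m

1.37 × 10⁷ m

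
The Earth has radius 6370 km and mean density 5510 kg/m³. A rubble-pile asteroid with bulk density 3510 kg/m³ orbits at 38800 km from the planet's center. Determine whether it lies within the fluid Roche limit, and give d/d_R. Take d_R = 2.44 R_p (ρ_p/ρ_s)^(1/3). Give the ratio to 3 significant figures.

d_R = 2.44 × (6370 km) × (5510/3510)^(1/3) = 18060 km
d/d_R = (38800) / (18060) = 2.15
Since d/d_R > 1, the body is outside the Roche limit.

outside; d/d_R ≈ 2.15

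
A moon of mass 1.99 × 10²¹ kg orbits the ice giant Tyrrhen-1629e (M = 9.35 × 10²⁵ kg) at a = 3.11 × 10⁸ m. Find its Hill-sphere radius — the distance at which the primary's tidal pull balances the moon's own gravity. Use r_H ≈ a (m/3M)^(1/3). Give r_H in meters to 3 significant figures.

5.98 × 10⁶ m

r_H ≈ a (m/3M)^(1/3)
    = (3.11 × 10⁸) × (1.99 × 10²¹ / (3 × 9.35 × 10²⁵))^(1/3)
    = 5.98 × 10⁶ m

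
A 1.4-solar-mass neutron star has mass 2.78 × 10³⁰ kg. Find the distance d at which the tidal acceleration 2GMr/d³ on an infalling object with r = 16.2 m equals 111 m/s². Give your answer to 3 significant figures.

3.78 × 10⁶ m

2GMr/d³ = a_tidal  ⇒  d = (2GMr / a_tidal)^(1/3)
d = (2 × 6.674×10⁻¹¹ × (2.78 × 10³⁰) × (16.2) / (111))^(1/3)
  = 3.78 × 10⁶ m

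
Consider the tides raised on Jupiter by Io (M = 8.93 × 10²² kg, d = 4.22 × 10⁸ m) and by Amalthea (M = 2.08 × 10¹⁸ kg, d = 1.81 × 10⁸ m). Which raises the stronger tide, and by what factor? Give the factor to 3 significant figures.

Tidal acceleration ∝ M/d³, so compare M/d³ for each.
Io: (8.93 × 10²²) / (4.22 × 10⁸)³ = 1.188 × 10⁻³
Amalthea: (2.08 × 10¹⁸) / (1.81 × 10⁸)³ = 3.508 × 10⁻⁷
Ratio (larger/smaller) = 3390

Io, by a factor of ≈ 3390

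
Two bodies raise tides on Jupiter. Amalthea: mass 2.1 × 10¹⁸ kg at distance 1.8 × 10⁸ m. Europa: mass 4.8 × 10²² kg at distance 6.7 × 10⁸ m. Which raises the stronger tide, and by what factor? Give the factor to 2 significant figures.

Compare M/d³ for the two perturbers:
Amalthea: (2.1 × 10¹⁸) / (1.8 × 10⁸)³ = 3.601 × 10⁻⁷
Europa: (4.8 × 10²²) / (6.7 × 10⁸)³ = 1.596 × 10⁻⁴
Ratio (larger/smaller) = 440

Europa, by a factor of ≈ 440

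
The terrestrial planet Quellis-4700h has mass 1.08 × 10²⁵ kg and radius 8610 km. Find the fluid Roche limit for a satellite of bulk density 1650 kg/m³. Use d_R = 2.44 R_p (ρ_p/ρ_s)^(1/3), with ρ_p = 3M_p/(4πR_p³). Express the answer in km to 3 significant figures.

ρ_p = 3M_p/(4πR_p³) = 3 × (1.08 × 10²⁵) / (4π × (8.61 × 10⁶ m)³) = 4040 kg/m³
d_R = 2.44 × 8610 km × (4040/1650)^(1/3)
    = 28300 km

28300 km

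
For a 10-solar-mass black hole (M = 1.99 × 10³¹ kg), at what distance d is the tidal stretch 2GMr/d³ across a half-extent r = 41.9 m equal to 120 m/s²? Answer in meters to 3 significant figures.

9.75 × 10⁶ m

2GMr/d³ = a_tidal  ⇒  d = (2GMr / a_tidal)^(1/3)
d = (2 × 6.674×10⁻¹¹ × (1.99 × 10³¹) × (41.9) / (120))^(1/3)
  = 9.75 × 10⁶ m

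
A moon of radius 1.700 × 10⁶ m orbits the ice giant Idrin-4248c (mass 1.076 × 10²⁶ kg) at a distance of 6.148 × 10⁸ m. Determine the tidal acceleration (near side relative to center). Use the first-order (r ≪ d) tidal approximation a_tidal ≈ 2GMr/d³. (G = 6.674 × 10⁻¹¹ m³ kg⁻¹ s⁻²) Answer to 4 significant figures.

Δg = 2GMr/d³
   = 2 × (6.674 × 10⁻¹¹) × (1.076 × 10²⁶) × (1.700 × 10⁶) / (6.148 × 10⁸)³
   = 1.051 × 10⁻⁴ m/s²

1.051 × 10⁻⁴ m/s²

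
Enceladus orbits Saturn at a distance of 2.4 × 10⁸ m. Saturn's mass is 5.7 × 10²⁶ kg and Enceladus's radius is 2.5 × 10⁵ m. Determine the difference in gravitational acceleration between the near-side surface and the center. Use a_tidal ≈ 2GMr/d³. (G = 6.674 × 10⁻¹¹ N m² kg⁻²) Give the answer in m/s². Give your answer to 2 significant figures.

1.4 × 10⁻³ m/s²

Δg = 2GMr/d³
   = 2 × (6.674 × 10⁻¹¹) × (5.7 × 10²⁶) × (2.5 × 10⁵) / (2.4 × 10⁸)³
   = 1.4 × 10⁻³ m/s²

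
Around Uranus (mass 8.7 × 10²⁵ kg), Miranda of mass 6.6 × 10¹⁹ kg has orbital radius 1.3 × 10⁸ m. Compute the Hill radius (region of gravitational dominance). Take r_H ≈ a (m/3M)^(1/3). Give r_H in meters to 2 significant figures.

8.2 × 10⁵ m

r_H ≈ a (m/3M)^(1/3)
    = (1.3 × 10⁸) × (6.6 × 10¹⁹ / (3 × 8.7 × 10²⁵))^(1/3)
    = 8.2 × 10⁵ m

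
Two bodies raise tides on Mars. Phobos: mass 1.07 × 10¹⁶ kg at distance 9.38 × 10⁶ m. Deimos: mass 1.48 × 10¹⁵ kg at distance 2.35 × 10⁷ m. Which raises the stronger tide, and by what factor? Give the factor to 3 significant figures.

Phobos, by a factor of ≈ 114

Tidal stretch scales as M/d³; compute that for each body.
Phobos: (1.07 × 10¹⁶) / (9.38 × 10⁶)³ = 1.297 × 10⁻⁵
Deimos: (1.48 × 10¹⁵) / (2.35 × 10⁷)³ = 1.140 × 10⁻⁷
Ratio (larger/smaller) = 114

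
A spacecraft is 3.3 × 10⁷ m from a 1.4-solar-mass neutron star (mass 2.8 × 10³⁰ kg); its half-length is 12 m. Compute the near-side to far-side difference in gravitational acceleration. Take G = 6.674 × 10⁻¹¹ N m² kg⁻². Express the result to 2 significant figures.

2.5 × 10⁻¹ m/s²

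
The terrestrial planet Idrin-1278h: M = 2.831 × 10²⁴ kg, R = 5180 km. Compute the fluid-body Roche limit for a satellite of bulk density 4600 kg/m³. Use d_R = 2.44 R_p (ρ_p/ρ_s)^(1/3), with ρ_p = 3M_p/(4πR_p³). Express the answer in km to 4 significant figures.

12880 km

ρ_p = 3M_p/(4πR_p³) = 3 × (2.831 × 10²⁴) / (4π × (5.180 × 10⁶ m)³) = 4863 kg/m³
d_R = 2.44 × 5180 km × (4863/4600)^(1/3)
    = 12880 km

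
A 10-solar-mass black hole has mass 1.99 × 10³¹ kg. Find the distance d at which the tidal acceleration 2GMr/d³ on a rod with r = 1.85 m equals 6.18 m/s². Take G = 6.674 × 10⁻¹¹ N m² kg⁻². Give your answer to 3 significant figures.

9.26 × 10⁶ m

2GMr/d³ = a_tidal  ⇒  d = (2GMr / a_tidal)^(1/3)
d = (2 × 6.674×10⁻¹¹ × (1.99 × 10³¹) × (1.85) / (6.18))^(1/3)
  = 9.26 × 10⁶ m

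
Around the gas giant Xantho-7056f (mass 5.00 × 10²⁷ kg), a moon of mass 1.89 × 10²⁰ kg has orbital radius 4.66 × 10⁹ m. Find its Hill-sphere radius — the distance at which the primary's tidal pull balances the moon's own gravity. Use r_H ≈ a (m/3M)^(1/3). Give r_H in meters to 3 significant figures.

r_H ≈ a (m/3M)^(1/3)
    = (4.66 × 10⁹) × (1.89 × 10²⁰ / (3 × 5.00 × 10²⁷))^(1/3)
    = 1.08 × 10⁷ m

1.08 × 10⁷ m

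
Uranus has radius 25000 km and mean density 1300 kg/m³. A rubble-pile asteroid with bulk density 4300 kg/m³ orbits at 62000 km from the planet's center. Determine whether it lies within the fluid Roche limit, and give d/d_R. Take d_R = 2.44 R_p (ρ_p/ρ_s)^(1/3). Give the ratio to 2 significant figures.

d_R = 2.44 × (25000 km) × (1300/4300)^(1/3) = 40940 km
d/d_R = (62000) / (40940) = 1.5
Since d/d_R > 1, the body is outside the Roche limit.

outside; d/d_R ≈ 1.5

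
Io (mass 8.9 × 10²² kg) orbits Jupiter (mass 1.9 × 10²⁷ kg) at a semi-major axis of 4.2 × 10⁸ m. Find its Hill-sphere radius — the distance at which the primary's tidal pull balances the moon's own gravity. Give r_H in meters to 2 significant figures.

r_H ≈ a (m/3M)^(1/3)
    = (4.2 × 10⁸) × (8.9 × 10²² / (3 × 1.9 × 10²⁷))^(1/3)
    = 1.0 × 10⁷ m

1.0 × 10⁷ m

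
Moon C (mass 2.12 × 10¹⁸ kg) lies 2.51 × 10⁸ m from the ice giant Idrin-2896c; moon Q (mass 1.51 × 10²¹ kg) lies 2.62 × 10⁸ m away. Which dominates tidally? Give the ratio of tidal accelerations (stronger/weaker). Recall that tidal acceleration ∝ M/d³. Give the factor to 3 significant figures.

Moon Q, by a factor of ≈ 626

Tidal stretch scales as M/d³; compute that for each body.
Moon C: (2.12 × 10¹⁸) / (2.51 × 10⁸)³ = 1.341 × 10⁻⁷
Moon Q: (1.51 × 10²¹) / (2.62 × 10⁸)³ = 8.396 × 10⁻⁵
Ratio (larger/smaller) = 626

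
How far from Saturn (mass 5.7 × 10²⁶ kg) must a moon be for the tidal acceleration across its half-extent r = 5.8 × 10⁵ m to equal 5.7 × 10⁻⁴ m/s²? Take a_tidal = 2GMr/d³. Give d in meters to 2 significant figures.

4.3 × 10⁸ m

2GMr/d³ = a_tidal  ⇒  d = (2GMr / a_tidal)^(1/3)
d = (2 × 6.674×10⁻¹¹ × (5.7 × 10²⁶) × (5.8 × 10⁵) / (5.7 × 10⁻⁴))^(1/3)
  = 4.3 × 10⁸ m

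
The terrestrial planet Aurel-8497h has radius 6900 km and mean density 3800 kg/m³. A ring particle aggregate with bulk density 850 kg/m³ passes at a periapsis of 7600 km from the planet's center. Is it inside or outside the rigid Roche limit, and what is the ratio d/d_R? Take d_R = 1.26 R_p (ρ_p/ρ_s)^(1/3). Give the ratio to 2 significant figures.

inside; d/d_R ≈ 0.53

d_R = 1.26 × (6900 km) × (3800/850)^(1/3) = 14320 km
d/d_R = (7600) / (14320) = 0.53
Since d/d_R < 1, the body is inside the Roche limit.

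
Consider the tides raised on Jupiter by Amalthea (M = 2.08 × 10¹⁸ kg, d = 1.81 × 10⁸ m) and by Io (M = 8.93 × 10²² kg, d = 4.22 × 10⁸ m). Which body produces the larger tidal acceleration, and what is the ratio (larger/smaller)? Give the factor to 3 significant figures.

Io, by a factor of ≈ 3390

Tidal acceleration ∝ M/d³, so compare M/d³ for each.
Amalthea: (2.08 × 10¹⁸) / (1.81 × 10⁸)³ = 3.508 × 10⁻⁷
Io: (8.93 × 10²²) / (4.22 × 10⁸)³ = 1.188 × 10⁻³
Ratio (larger/smaller) = 3390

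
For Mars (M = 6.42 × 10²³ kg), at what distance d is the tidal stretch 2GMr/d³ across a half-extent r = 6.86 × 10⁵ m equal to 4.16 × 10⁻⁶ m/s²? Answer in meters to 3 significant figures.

2GMr/d³ = a_tidal  ⇒  d = (2GMr / a_tidal)^(1/3)
d = (2 × 6.674×10⁻¹¹ × (6.42 × 10²³) × (6.86 × 10⁵) / (4.16 × 10⁻⁶))^(1/3)
  = 2.42 × 10⁸ m

2.42 × 10⁸ m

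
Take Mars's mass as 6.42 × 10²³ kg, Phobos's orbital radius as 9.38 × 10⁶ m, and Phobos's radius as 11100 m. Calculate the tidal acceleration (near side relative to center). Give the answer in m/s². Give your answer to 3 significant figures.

Δg = 2GMr/d³
   = 2 × (6.674 × 10⁻¹¹) × (6.42 × 10²³) × (11100) / (9.38 × 10⁶)³
   = 1.15 × 10⁻³ m/s²

1.15 × 10⁻³ m/s²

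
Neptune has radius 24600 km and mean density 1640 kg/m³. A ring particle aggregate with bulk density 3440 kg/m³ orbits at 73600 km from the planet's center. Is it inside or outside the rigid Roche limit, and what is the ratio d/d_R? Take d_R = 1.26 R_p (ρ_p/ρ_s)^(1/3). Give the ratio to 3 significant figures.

d_R = 1.26 × (24600 km) × (1640/3440)^(1/3) = 24210 km
d/d_R = (73600) / (24210) = 3.04
Since d/d_R > 1, the body is outside the Roche limit.

outside; d/d_R ≈ 3.04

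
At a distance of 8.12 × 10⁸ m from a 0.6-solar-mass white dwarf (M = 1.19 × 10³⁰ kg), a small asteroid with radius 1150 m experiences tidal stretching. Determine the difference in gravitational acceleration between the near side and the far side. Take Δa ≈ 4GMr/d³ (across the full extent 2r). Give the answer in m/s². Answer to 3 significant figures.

a_tidal = 4GMr/d³
        = 4 × (6.674 × 10⁻¹¹) × (1.19 × 10³⁰) × (1150) / (8.12 × 10⁸)³
        = 6.82 × 10⁻⁴ m/s²

6.82 × 10⁻⁴ m/s²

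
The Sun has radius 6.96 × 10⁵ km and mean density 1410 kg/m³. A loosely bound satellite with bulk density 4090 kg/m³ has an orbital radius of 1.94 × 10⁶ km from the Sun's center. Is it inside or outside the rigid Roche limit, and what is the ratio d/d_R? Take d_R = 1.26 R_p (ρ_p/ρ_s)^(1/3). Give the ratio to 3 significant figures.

d_R = 1.26 × (6.96 × 10⁵ km) × (1410/4090)^(1/3) = 6.149 × 10⁵ km
d/d_R = (1.94 × 10⁶) / (6.149 × 10⁵) = 3.15
Since d/d_R > 1, the body is outside the Roche limit.

outside; d/d_R ≈ 3.15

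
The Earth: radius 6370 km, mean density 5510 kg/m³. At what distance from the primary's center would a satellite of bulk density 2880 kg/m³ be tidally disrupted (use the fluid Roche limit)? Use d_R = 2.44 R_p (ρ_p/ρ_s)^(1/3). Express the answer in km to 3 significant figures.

19300 km

d_R = 2.44 × 6370 km × (5510/2880)^(1/3)
    = 19300 km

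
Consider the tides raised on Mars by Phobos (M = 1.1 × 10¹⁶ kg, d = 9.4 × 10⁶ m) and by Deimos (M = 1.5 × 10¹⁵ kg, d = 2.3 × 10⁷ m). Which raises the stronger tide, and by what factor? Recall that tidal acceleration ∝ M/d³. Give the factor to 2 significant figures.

Tidal stretch scales as M/d³; compute that for each body.
Phobos: (1.1 × 10¹⁶) / (9.4 × 10⁶)³ = 1.324 × 10⁻⁵
Deimos: (1.5 × 10¹⁵) / (2.3 × 10⁷)³ = 1.233 × 10⁻⁷
Ratio (larger/smaller) = 110

Phobos, by a factor of ≈ 110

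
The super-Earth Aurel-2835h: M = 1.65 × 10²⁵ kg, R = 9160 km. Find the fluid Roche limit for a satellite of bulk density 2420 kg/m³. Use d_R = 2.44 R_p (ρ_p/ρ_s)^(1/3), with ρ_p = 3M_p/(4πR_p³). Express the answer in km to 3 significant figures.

28700 km

ρ_p = 3M_p/(4πR_p³) = 3 × (1.65 × 10²⁵) / (4π × (9.16 × 10⁶ m)³) = 5130 kg/m³
d_R = 2.44 × 9160 km × (5130/2420)^(1/3)
    = 28700 km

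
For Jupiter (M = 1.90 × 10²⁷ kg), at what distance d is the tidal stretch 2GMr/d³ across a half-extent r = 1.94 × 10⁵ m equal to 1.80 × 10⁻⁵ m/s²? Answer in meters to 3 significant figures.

1.40 × 10⁹ m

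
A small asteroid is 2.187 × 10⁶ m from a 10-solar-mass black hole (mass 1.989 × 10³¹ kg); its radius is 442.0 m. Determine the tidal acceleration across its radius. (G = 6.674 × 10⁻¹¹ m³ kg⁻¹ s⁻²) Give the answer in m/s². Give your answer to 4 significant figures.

1.122 × 10⁵ m/s²

Since r ≪ d, expand the inverse-square field across one radius to get the leading 2GMr/d³ term.
Δg = 2GMr/d³
   = 2 × (6.674 × 10⁻¹¹) × (1.989 × 10³¹) × (442.0) / (2.187 × 10⁶)³
   = 1.122 × 10⁵ m/s²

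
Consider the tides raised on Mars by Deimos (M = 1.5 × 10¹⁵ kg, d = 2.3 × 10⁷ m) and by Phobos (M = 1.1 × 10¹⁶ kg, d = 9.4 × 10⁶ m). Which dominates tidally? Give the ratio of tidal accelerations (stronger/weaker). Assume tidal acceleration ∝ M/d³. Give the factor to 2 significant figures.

Phobos, by a factor of ≈ 110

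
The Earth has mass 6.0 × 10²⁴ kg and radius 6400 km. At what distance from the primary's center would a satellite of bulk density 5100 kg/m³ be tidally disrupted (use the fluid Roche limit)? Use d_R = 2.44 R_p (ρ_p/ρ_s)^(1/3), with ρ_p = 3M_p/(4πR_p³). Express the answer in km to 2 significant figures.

ρ_p = 3M_p/(4πR_p³) = 3 × (6.0 × 10²⁴) / (4π × (6.4 × 10⁶ m)³) = 5500 kg/m³
d_R = 2.44 × 6400 km × (5500/5100)^(1/3)
    = 16000 km

16000 km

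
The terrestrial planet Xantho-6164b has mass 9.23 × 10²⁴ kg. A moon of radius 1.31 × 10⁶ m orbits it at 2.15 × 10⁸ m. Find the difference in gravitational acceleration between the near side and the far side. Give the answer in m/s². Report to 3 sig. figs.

a_tidal = 4GMr/d³
        = 4 × (6.674 × 10⁻¹¹) × (9.23 × 10²⁴) × (1.31 × 10⁶) / (2.15 × 10⁸)³
        = 3.25 × 10⁻⁴ m/s²

3.25 × 10⁻⁴ m/s²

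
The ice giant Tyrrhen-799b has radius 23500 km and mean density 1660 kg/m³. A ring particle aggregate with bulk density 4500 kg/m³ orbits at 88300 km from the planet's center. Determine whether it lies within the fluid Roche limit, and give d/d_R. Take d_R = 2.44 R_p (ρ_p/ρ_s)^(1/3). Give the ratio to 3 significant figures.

outside; d/d_R ≈ 2.15

d_R = 2.44 × (23500 km) × (1660/4500)^(1/3) = 41120 km
d/d_R = (88300) / (41120) = 2.15
Since d/d_R > 1, the body is outside the Roche limit.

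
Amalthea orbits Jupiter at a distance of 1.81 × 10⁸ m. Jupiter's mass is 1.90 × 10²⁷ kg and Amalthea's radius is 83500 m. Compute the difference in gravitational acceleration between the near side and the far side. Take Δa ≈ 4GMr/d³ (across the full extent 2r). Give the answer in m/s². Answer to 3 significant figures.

a_tidal = 4GMr/d³
        = 4 × (6.674 × 10⁻¹¹) × (1.90 × 10²⁷) × (83500) / (1.81 × 10⁸)³
        = 7.14 × 10⁻³ m/s²

7.14 × 10⁻³ m/s²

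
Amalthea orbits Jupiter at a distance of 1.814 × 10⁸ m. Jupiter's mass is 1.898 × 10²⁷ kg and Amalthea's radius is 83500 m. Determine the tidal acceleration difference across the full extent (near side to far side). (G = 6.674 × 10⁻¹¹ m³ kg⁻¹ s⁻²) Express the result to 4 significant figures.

7.088 × 10⁻³ m/s²

Near-to-far spans 2r, so the tidal difference is twice the near-to-center value: 4GMr/d³.
a_tidal = 4GMr/d³
        = 4 × (6.674 × 10⁻¹¹) × (1.898 × 10²⁷) × (83500) / (1.814 × 10⁸)³
        = 7.088 × 10⁻³ m/s²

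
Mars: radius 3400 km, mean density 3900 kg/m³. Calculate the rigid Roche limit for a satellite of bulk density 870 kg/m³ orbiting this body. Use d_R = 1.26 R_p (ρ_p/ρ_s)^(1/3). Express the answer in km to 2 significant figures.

7100 km

d_R = 1.26 × 3400 km × (3900/870)^(1/3)
    = 7100 km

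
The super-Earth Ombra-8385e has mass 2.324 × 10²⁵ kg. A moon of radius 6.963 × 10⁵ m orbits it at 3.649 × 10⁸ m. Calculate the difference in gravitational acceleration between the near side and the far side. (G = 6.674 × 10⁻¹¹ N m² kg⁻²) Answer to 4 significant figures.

8.891 × 10⁻⁵ m/s²

Near-to-far spans 2r, so the tidal difference is twice the near-to-center value: 4GMr/d³.
Δg = 4GMr/d³
   = 4 × (6.674 × 10⁻¹¹) × (2.324 × 10²⁵) × (6.963 × 10⁵) / (3.649 × 10⁸)³
   = 8.891 × 10⁻⁵ m/s²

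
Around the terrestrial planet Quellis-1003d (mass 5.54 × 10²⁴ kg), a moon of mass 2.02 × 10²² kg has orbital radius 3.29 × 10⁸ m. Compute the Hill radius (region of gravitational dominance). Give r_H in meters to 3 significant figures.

3.51 × 10⁷ m

r_H ≈ a (m/3M)^(1/3)
    = (3.29 × 10⁸) × (2.02 × 10²² / (3 × 5.54 × 10²⁴))^(1/3)
    = 3.51 × 10⁷ m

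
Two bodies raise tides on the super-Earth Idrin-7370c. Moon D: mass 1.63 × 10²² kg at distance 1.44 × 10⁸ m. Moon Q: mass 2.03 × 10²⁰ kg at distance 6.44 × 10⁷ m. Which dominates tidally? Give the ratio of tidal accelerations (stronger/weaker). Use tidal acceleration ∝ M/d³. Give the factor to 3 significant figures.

The tide-raising term goes as M/d³ (the gradient of a 1/d² field).
Moon D: (1.63 × 10²²) / (1.44 × 10⁸)³ = 5.459 × 10⁻³
Moon Q: (2.03 × 10²⁰) / (6.44 × 10⁷)³ = 7.600 × 10⁻⁴
Ratio (larger/smaller) = 7.18

Moon D, by a factor of ≈ 7.18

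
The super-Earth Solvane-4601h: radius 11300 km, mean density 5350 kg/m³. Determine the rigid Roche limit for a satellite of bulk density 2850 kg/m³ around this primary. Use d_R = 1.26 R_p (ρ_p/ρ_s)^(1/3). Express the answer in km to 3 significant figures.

d_R = 1.26 × 11300 km × (5350/2850)^(1/3)
    = 17600 km

17600 km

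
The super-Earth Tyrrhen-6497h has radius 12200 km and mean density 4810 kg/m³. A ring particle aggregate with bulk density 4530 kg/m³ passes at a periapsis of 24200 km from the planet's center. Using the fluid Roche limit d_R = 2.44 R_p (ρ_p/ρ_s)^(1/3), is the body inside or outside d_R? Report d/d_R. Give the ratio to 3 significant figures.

inside; d/d_R ≈ 0.797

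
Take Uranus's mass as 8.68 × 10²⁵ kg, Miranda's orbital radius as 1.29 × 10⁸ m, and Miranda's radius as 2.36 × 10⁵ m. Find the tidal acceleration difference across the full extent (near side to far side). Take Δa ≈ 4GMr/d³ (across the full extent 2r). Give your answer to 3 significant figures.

a_tidal = 4GMr/d³
        = 4 × (6.674 × 10⁻¹¹) × (8.68 × 10²⁵) × (2.36 × 10⁵) / (1.29 × 10⁸)³
        = 2.55 × 10⁻³ m/s²

2.55 × 10⁻³ m/s²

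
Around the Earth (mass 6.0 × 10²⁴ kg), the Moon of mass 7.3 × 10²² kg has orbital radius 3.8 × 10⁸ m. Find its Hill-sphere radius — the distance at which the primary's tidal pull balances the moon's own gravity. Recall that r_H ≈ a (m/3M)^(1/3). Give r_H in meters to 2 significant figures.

r_H ≈ a (m/3M)^(1/3)
    = (3.8 × 10⁸) × (7.3 × 10²² / (3 × 6.0 × 10²⁴))^(1/3)
    = 6.1 × 10⁷ m

6.1 × 10⁷ m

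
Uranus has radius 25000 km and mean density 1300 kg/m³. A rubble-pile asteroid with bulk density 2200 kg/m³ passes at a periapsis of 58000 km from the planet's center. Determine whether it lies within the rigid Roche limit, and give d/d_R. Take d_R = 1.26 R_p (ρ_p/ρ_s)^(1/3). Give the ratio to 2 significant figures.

outside; d/d_R ≈ 2.2

d_R = 1.26 × (25000 km) × (1300/2200)^(1/3) = 26430 km
d/d_R = (58000) / (26430) = 2.2
Since d/d_R > 1, the body is outside the Roche limit.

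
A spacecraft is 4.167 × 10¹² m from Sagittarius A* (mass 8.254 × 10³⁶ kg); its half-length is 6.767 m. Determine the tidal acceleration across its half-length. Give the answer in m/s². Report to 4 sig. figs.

1.030 × 10⁻¹⁰ m/s²

a_tidal = 2GMr/d³
        = 2 × (6.674 × 10⁻¹¹) × (8.254 × 10³⁶) × (6.767) / (4.167 × 10¹²)³
        = 1.030 × 10⁻¹⁰ m/s²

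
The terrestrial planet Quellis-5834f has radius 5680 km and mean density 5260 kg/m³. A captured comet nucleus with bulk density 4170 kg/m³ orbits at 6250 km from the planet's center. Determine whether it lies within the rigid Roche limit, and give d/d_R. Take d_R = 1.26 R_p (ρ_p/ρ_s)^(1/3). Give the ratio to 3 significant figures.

inside; d/d_R ≈ 0.808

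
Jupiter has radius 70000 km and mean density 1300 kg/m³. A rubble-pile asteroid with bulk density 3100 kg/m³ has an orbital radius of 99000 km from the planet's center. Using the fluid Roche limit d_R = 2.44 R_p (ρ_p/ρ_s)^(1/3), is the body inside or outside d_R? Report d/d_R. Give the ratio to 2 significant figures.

d_R = 2.44 × (70000 km) × (1300/3100)^(1/3) = 1.278 × 10⁵ km
d/d_R = (99000) / (1.278 × 10⁵) = 0.77
Since d/d_R < 1, the body is inside the Roche limit.

inside; d/d_R ≈ 0.77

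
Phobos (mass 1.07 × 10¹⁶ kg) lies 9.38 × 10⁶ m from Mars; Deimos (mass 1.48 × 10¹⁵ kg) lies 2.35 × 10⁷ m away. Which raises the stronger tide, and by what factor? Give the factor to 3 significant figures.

The tide-raising term goes as M/d³ (the gradient of a 1/d² field).
Phobos: (1.07 × 10¹⁶) / (9.38 × 10⁶)³ = 1.297 × 10⁻⁵
Deimos: (1.48 × 10¹⁵) / (2.35 × 10⁷)³ = 1.140 × 10⁻⁷
Ratio (larger/smaller) = 114

Phobos, by a factor of ≈ 114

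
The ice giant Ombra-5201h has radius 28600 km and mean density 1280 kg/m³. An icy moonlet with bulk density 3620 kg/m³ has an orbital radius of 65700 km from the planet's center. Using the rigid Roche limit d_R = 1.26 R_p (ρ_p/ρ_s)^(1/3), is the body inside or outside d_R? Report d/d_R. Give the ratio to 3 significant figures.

d_R = 1.26 × (28600 km) × (1280/3620)^(1/3) = 25480 km
d/d_R = (65700) / (25480) = 2.58
Since d/d_R > 1, the body is outside the Roche limit.

outside; d/d_R ≈ 2.58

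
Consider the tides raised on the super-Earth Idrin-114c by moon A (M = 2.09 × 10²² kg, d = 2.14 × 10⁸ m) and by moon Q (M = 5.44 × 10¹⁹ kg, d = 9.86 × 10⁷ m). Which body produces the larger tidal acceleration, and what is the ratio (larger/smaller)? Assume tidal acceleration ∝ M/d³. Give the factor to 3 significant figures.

Moon A, by a factor of ≈ 37.6

Compare M/d³ for the two perturbers:
Moon A: (2.09 × 10²²) / (2.14 × 10⁸)³ = 2.133 × 10⁻³
Moon Q: (5.44 × 10¹⁹) / (9.86 × 10⁷)³ = 5.675 × 10⁻⁵
Ratio (larger/smaller) = 37.6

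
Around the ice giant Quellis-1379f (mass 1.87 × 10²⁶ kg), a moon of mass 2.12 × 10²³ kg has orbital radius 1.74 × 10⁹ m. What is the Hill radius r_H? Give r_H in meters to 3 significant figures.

1.26 × 10⁸ m

r_H ≈ a (m/3M)^(1/3)
    = (1.74 × 10⁹) × (2.12 × 10²³ / (3 × 1.87 × 10²⁶))^(1/3)
    = 1.26 × 10⁸ m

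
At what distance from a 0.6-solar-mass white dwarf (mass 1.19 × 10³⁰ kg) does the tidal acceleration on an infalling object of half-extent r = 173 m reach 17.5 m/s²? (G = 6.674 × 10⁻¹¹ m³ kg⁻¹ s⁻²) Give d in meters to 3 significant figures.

2GMr/d³ = a_tidal  ⇒  d = (2GMr / a_tidal)^(1/3)
d = (2 × 6.674×10⁻¹¹ × (1.19 × 10³⁰) × (173) / (17.5))^(1/3)
  = 1.16 × 10⁷ m

1.16 × 10⁷ m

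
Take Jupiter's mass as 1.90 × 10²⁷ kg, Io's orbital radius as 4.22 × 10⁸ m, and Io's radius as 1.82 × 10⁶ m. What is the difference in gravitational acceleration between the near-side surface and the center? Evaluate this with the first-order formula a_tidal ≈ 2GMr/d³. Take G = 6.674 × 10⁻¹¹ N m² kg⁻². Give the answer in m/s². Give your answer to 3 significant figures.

6.14 × 10⁻³ m/s²

The tidal stretch is the gradient of GM/d² times the body's extent r, hence the 1/d³ dependence.
Δg = 2GMr/d³
   = 2 × (6.674 × 10⁻¹¹) × (1.90 × 10²⁷) × (1.82 × 10⁶) / (4.22 × 10⁸)³
   = 6.14 × 10⁻³ m/s²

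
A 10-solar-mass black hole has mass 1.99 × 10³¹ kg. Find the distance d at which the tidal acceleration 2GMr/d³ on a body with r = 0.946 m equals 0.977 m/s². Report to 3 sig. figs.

1.37 × 10⁷ m

2GMr/d³ = a_tidal  ⇒  d = (2GMr / a_tidal)^(1/3)
d = (2 × 6.674×10⁻¹¹ × (1.99 × 10³¹) × (0.946) / (0.977))^(1/3)
  = 1.37 × 10⁷ m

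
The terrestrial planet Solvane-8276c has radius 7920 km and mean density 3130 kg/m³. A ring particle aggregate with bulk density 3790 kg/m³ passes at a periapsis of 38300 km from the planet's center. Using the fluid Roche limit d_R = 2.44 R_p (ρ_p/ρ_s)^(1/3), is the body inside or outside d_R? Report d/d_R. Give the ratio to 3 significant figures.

d_R = 2.44 × (7920 km) × (3130/3790)^(1/3) = 18130 km
d/d_R = (38300) / (18130) = 2.11
Since d/d_R > 1, the body is outside the Roche limit.

outside; d/d_R ≈ 2.11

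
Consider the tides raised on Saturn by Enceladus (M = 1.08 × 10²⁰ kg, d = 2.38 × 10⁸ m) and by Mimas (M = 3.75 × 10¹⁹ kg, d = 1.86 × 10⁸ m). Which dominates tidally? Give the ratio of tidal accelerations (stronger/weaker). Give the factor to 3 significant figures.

Tidal acceleration ∝ M/d³, so compare M/d³ for each.
Enceladus: (1.08 × 10²⁰) / (2.38 × 10⁸)³ = 8.011 × 10⁻⁶
Mimas: (3.75 × 10¹⁹) / (1.86 × 10⁸)³ = 5.828 × 10⁻⁶
Ratio (larger/smaller) = 1.37

Enceladus, by a factor of ≈ 1.37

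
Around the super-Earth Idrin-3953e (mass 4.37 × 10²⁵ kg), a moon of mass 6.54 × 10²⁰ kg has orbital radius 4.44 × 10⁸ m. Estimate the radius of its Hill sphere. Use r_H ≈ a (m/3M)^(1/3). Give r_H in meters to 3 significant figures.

7.59 × 10⁶ m

r_H ≈ a (m/3M)^(1/3)
    = (4.44 × 10⁸) × (6.54 × 10²⁰ / (3 × 4.37 × 10²⁵))^(1/3)
    = 7.59 × 10⁶ m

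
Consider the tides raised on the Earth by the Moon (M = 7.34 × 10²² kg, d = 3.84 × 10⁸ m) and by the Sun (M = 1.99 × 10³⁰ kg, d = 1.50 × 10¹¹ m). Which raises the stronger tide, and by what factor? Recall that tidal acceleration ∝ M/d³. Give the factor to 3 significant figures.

Tidal stretch scales as M/d³; compute that for each body.
The Moon: (7.34 × 10²²) / (3.84 × 10⁸)³ = 1.296 × 10⁻³
The Sun: (1.99 × 10³⁰) / (1.50 × 10¹¹)³ = 5.896 × 10⁻⁴
Ratio (larger/smaller) = 2.20

The Moon, by a factor of ≈ 2.20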